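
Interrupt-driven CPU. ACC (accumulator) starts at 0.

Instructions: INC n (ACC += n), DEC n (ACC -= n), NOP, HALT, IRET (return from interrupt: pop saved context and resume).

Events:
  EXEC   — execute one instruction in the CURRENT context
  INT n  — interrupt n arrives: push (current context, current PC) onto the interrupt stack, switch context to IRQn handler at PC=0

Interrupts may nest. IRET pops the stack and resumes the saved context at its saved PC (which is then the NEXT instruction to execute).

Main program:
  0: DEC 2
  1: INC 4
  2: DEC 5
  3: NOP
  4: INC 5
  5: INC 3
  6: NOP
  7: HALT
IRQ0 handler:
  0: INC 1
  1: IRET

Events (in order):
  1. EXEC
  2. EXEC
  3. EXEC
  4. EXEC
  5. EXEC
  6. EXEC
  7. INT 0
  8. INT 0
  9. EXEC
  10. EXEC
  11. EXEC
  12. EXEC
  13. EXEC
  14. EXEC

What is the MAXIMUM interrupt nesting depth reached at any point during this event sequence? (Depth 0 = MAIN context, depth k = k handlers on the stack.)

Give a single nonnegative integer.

Answer: 2

Derivation:
Event 1 (EXEC): [MAIN] PC=0: DEC 2 -> ACC=-2 [depth=0]
Event 2 (EXEC): [MAIN] PC=1: INC 4 -> ACC=2 [depth=0]
Event 3 (EXEC): [MAIN] PC=2: DEC 5 -> ACC=-3 [depth=0]
Event 4 (EXEC): [MAIN] PC=3: NOP [depth=0]
Event 5 (EXEC): [MAIN] PC=4: INC 5 -> ACC=2 [depth=0]
Event 6 (EXEC): [MAIN] PC=5: INC 3 -> ACC=5 [depth=0]
Event 7 (INT 0): INT 0 arrives: push (MAIN, PC=6), enter IRQ0 at PC=0 (depth now 1) [depth=1]
Event 8 (INT 0): INT 0 arrives: push (IRQ0, PC=0), enter IRQ0 at PC=0 (depth now 2) [depth=2]
Event 9 (EXEC): [IRQ0] PC=0: INC 1 -> ACC=6 [depth=2]
Event 10 (EXEC): [IRQ0] PC=1: IRET -> resume IRQ0 at PC=0 (depth now 1) [depth=1]
Event 11 (EXEC): [IRQ0] PC=0: INC 1 -> ACC=7 [depth=1]
Event 12 (EXEC): [IRQ0] PC=1: IRET -> resume MAIN at PC=6 (depth now 0) [depth=0]
Event 13 (EXEC): [MAIN] PC=6: NOP [depth=0]
Event 14 (EXEC): [MAIN] PC=7: HALT [depth=0]
Max depth observed: 2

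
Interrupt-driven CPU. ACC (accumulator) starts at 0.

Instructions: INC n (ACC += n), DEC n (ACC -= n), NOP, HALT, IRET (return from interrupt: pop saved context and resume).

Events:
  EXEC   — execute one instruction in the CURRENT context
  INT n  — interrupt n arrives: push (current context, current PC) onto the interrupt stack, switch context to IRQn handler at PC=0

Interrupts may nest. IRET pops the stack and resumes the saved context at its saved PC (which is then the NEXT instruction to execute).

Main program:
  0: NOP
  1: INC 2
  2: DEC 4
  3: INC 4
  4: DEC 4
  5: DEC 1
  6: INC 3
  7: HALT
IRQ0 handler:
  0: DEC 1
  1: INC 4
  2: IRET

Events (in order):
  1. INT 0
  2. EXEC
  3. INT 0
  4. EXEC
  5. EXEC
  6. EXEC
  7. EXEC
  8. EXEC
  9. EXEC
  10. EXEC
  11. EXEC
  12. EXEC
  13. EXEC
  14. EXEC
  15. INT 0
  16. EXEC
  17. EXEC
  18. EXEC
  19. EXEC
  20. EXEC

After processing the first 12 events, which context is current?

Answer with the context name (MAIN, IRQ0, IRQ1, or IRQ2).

Answer: MAIN

Derivation:
Event 1 (INT 0): INT 0 arrives: push (MAIN, PC=0), enter IRQ0 at PC=0 (depth now 1)
Event 2 (EXEC): [IRQ0] PC=0: DEC 1 -> ACC=-1
Event 3 (INT 0): INT 0 arrives: push (IRQ0, PC=1), enter IRQ0 at PC=0 (depth now 2)
Event 4 (EXEC): [IRQ0] PC=0: DEC 1 -> ACC=-2
Event 5 (EXEC): [IRQ0] PC=1: INC 4 -> ACC=2
Event 6 (EXEC): [IRQ0] PC=2: IRET -> resume IRQ0 at PC=1 (depth now 1)
Event 7 (EXEC): [IRQ0] PC=1: INC 4 -> ACC=6
Event 8 (EXEC): [IRQ0] PC=2: IRET -> resume MAIN at PC=0 (depth now 0)
Event 9 (EXEC): [MAIN] PC=0: NOP
Event 10 (EXEC): [MAIN] PC=1: INC 2 -> ACC=8
Event 11 (EXEC): [MAIN] PC=2: DEC 4 -> ACC=4
Event 12 (EXEC): [MAIN] PC=3: INC 4 -> ACC=8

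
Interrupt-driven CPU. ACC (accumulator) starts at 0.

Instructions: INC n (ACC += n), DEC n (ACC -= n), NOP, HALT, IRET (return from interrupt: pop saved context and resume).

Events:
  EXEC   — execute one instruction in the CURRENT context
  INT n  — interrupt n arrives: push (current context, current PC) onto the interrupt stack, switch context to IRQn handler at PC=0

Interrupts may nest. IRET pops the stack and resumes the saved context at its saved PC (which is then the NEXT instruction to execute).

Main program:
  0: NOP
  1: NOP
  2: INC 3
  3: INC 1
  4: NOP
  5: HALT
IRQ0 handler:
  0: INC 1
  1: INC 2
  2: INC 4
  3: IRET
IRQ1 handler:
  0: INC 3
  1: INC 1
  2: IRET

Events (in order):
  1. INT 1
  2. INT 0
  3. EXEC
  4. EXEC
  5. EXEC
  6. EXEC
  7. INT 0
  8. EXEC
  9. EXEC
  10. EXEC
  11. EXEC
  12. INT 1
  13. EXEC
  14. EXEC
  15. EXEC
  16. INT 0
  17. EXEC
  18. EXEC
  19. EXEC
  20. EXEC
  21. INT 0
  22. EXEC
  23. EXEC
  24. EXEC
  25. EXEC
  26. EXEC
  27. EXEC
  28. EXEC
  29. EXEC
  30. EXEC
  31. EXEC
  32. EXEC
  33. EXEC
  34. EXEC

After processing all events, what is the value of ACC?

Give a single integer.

Answer: 40

Derivation:
Event 1 (INT 1): INT 1 arrives: push (MAIN, PC=0), enter IRQ1 at PC=0 (depth now 1)
Event 2 (INT 0): INT 0 arrives: push (IRQ1, PC=0), enter IRQ0 at PC=0 (depth now 2)
Event 3 (EXEC): [IRQ0] PC=0: INC 1 -> ACC=1
Event 4 (EXEC): [IRQ0] PC=1: INC 2 -> ACC=3
Event 5 (EXEC): [IRQ0] PC=2: INC 4 -> ACC=7
Event 6 (EXEC): [IRQ0] PC=3: IRET -> resume IRQ1 at PC=0 (depth now 1)
Event 7 (INT 0): INT 0 arrives: push (IRQ1, PC=0), enter IRQ0 at PC=0 (depth now 2)
Event 8 (EXEC): [IRQ0] PC=0: INC 1 -> ACC=8
Event 9 (EXEC): [IRQ0] PC=1: INC 2 -> ACC=10
Event 10 (EXEC): [IRQ0] PC=2: INC 4 -> ACC=14
Event 11 (EXEC): [IRQ0] PC=3: IRET -> resume IRQ1 at PC=0 (depth now 1)
Event 12 (INT 1): INT 1 arrives: push (IRQ1, PC=0), enter IRQ1 at PC=0 (depth now 2)
Event 13 (EXEC): [IRQ1] PC=0: INC 3 -> ACC=17
Event 14 (EXEC): [IRQ1] PC=1: INC 1 -> ACC=18
Event 15 (EXEC): [IRQ1] PC=2: IRET -> resume IRQ1 at PC=0 (depth now 1)
Event 16 (INT 0): INT 0 arrives: push (IRQ1, PC=0), enter IRQ0 at PC=0 (depth now 2)
Event 17 (EXEC): [IRQ0] PC=0: INC 1 -> ACC=19
Event 18 (EXEC): [IRQ0] PC=1: INC 2 -> ACC=21
Event 19 (EXEC): [IRQ0] PC=2: INC 4 -> ACC=25
Event 20 (EXEC): [IRQ0] PC=3: IRET -> resume IRQ1 at PC=0 (depth now 1)
Event 21 (INT 0): INT 0 arrives: push (IRQ1, PC=0), enter IRQ0 at PC=0 (depth now 2)
Event 22 (EXEC): [IRQ0] PC=0: INC 1 -> ACC=26
Event 23 (EXEC): [IRQ0] PC=1: INC 2 -> ACC=28
Event 24 (EXEC): [IRQ0] PC=2: INC 4 -> ACC=32
Event 25 (EXEC): [IRQ0] PC=3: IRET -> resume IRQ1 at PC=0 (depth now 1)
Event 26 (EXEC): [IRQ1] PC=0: INC 3 -> ACC=35
Event 27 (EXEC): [IRQ1] PC=1: INC 1 -> ACC=36
Event 28 (EXEC): [IRQ1] PC=2: IRET -> resume MAIN at PC=0 (depth now 0)
Event 29 (EXEC): [MAIN] PC=0: NOP
Event 30 (EXEC): [MAIN] PC=1: NOP
Event 31 (EXEC): [MAIN] PC=2: INC 3 -> ACC=39
Event 32 (EXEC): [MAIN] PC=3: INC 1 -> ACC=40
Event 33 (EXEC): [MAIN] PC=4: NOP
Event 34 (EXEC): [MAIN] PC=5: HALT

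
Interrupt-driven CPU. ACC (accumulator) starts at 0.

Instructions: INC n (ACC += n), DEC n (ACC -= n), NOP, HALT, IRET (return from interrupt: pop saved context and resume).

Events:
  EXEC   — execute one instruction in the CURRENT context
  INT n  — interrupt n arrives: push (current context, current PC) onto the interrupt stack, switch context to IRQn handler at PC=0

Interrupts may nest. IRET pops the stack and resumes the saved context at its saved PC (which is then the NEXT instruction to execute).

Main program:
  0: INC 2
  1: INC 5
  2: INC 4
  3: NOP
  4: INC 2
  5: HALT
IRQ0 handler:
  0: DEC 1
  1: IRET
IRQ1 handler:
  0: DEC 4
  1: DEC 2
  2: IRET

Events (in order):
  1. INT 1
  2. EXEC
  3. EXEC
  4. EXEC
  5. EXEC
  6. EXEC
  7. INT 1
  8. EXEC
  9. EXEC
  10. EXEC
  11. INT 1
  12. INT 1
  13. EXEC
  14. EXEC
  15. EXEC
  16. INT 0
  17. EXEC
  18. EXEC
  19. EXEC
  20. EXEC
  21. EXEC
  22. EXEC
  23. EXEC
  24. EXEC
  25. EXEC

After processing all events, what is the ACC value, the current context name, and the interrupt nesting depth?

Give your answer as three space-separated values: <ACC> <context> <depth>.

Event 1 (INT 1): INT 1 arrives: push (MAIN, PC=0), enter IRQ1 at PC=0 (depth now 1)
Event 2 (EXEC): [IRQ1] PC=0: DEC 4 -> ACC=-4
Event 3 (EXEC): [IRQ1] PC=1: DEC 2 -> ACC=-6
Event 4 (EXEC): [IRQ1] PC=2: IRET -> resume MAIN at PC=0 (depth now 0)
Event 5 (EXEC): [MAIN] PC=0: INC 2 -> ACC=-4
Event 6 (EXEC): [MAIN] PC=1: INC 5 -> ACC=1
Event 7 (INT 1): INT 1 arrives: push (MAIN, PC=2), enter IRQ1 at PC=0 (depth now 1)
Event 8 (EXEC): [IRQ1] PC=0: DEC 4 -> ACC=-3
Event 9 (EXEC): [IRQ1] PC=1: DEC 2 -> ACC=-5
Event 10 (EXEC): [IRQ1] PC=2: IRET -> resume MAIN at PC=2 (depth now 0)
Event 11 (INT 1): INT 1 arrives: push (MAIN, PC=2), enter IRQ1 at PC=0 (depth now 1)
Event 12 (INT 1): INT 1 arrives: push (IRQ1, PC=0), enter IRQ1 at PC=0 (depth now 2)
Event 13 (EXEC): [IRQ1] PC=0: DEC 4 -> ACC=-9
Event 14 (EXEC): [IRQ1] PC=1: DEC 2 -> ACC=-11
Event 15 (EXEC): [IRQ1] PC=2: IRET -> resume IRQ1 at PC=0 (depth now 1)
Event 16 (INT 0): INT 0 arrives: push (IRQ1, PC=0), enter IRQ0 at PC=0 (depth now 2)
Event 17 (EXEC): [IRQ0] PC=0: DEC 1 -> ACC=-12
Event 18 (EXEC): [IRQ0] PC=1: IRET -> resume IRQ1 at PC=0 (depth now 1)
Event 19 (EXEC): [IRQ1] PC=0: DEC 4 -> ACC=-16
Event 20 (EXEC): [IRQ1] PC=1: DEC 2 -> ACC=-18
Event 21 (EXEC): [IRQ1] PC=2: IRET -> resume MAIN at PC=2 (depth now 0)
Event 22 (EXEC): [MAIN] PC=2: INC 4 -> ACC=-14
Event 23 (EXEC): [MAIN] PC=3: NOP
Event 24 (EXEC): [MAIN] PC=4: INC 2 -> ACC=-12
Event 25 (EXEC): [MAIN] PC=5: HALT

Answer: -12 MAIN 0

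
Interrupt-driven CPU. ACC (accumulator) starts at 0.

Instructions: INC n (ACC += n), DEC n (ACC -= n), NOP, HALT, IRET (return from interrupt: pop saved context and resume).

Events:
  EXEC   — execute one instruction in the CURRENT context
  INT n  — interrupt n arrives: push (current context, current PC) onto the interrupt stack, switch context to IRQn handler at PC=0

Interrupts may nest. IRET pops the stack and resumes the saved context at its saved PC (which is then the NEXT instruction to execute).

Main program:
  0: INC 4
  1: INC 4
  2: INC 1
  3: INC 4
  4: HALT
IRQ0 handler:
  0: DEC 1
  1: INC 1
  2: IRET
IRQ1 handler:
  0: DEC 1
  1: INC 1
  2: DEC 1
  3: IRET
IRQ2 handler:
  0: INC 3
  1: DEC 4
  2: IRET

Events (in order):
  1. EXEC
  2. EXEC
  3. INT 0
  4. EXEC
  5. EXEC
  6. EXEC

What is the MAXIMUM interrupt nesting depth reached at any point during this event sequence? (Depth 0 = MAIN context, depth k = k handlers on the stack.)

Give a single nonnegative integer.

Answer: 1

Derivation:
Event 1 (EXEC): [MAIN] PC=0: INC 4 -> ACC=4 [depth=0]
Event 2 (EXEC): [MAIN] PC=1: INC 4 -> ACC=8 [depth=0]
Event 3 (INT 0): INT 0 arrives: push (MAIN, PC=2), enter IRQ0 at PC=0 (depth now 1) [depth=1]
Event 4 (EXEC): [IRQ0] PC=0: DEC 1 -> ACC=7 [depth=1]
Event 5 (EXEC): [IRQ0] PC=1: INC 1 -> ACC=8 [depth=1]
Event 6 (EXEC): [IRQ0] PC=2: IRET -> resume MAIN at PC=2 (depth now 0) [depth=0]
Max depth observed: 1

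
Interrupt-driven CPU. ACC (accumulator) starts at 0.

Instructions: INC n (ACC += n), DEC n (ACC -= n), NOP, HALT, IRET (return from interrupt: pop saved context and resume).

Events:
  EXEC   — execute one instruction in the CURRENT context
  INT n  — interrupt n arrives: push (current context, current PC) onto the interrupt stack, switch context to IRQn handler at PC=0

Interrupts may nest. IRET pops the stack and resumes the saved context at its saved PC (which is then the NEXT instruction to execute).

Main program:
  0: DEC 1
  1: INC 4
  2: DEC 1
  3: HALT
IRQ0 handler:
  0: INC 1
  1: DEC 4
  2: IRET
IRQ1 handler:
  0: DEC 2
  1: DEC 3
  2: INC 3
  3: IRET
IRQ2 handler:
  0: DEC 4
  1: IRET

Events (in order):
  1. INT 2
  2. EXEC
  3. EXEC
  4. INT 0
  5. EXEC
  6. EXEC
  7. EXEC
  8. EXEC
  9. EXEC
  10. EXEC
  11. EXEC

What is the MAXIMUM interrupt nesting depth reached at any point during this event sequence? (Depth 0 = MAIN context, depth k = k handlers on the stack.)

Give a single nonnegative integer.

Event 1 (INT 2): INT 2 arrives: push (MAIN, PC=0), enter IRQ2 at PC=0 (depth now 1) [depth=1]
Event 2 (EXEC): [IRQ2] PC=0: DEC 4 -> ACC=-4 [depth=1]
Event 3 (EXEC): [IRQ2] PC=1: IRET -> resume MAIN at PC=0 (depth now 0) [depth=0]
Event 4 (INT 0): INT 0 arrives: push (MAIN, PC=0), enter IRQ0 at PC=0 (depth now 1) [depth=1]
Event 5 (EXEC): [IRQ0] PC=0: INC 1 -> ACC=-3 [depth=1]
Event 6 (EXEC): [IRQ0] PC=1: DEC 4 -> ACC=-7 [depth=1]
Event 7 (EXEC): [IRQ0] PC=2: IRET -> resume MAIN at PC=0 (depth now 0) [depth=0]
Event 8 (EXEC): [MAIN] PC=0: DEC 1 -> ACC=-8 [depth=0]
Event 9 (EXEC): [MAIN] PC=1: INC 4 -> ACC=-4 [depth=0]
Event 10 (EXEC): [MAIN] PC=2: DEC 1 -> ACC=-5 [depth=0]
Event 11 (EXEC): [MAIN] PC=3: HALT [depth=0]
Max depth observed: 1

Answer: 1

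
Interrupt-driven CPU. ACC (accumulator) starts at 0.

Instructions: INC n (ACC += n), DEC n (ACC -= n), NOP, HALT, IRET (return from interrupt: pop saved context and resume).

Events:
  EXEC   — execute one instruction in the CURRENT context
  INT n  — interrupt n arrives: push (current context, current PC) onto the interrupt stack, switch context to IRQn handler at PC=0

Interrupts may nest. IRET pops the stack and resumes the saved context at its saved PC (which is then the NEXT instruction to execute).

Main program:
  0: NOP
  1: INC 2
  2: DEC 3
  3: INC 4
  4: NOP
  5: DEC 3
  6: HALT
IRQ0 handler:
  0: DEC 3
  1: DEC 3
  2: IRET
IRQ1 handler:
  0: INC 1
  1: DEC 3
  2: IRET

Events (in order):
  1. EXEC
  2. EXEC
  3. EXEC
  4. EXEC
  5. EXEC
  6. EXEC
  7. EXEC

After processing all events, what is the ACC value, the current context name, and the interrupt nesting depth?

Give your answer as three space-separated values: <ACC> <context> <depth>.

Event 1 (EXEC): [MAIN] PC=0: NOP
Event 2 (EXEC): [MAIN] PC=1: INC 2 -> ACC=2
Event 3 (EXEC): [MAIN] PC=2: DEC 3 -> ACC=-1
Event 4 (EXEC): [MAIN] PC=3: INC 4 -> ACC=3
Event 5 (EXEC): [MAIN] PC=4: NOP
Event 6 (EXEC): [MAIN] PC=5: DEC 3 -> ACC=0
Event 7 (EXEC): [MAIN] PC=6: HALT

Answer: 0 MAIN 0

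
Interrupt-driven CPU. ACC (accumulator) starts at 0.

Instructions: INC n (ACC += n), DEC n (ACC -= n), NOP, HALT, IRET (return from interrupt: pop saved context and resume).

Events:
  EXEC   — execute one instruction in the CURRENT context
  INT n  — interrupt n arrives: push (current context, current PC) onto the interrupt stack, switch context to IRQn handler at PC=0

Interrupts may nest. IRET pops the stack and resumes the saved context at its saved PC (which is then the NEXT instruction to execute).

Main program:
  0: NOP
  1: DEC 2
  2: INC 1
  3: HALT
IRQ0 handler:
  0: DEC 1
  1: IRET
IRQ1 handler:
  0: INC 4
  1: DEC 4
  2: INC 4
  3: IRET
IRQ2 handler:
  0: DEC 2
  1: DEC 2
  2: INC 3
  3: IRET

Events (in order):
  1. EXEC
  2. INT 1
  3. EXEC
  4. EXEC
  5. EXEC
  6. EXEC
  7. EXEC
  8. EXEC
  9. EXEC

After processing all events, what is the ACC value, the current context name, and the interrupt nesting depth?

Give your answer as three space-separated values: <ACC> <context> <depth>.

Event 1 (EXEC): [MAIN] PC=0: NOP
Event 2 (INT 1): INT 1 arrives: push (MAIN, PC=1), enter IRQ1 at PC=0 (depth now 1)
Event 3 (EXEC): [IRQ1] PC=0: INC 4 -> ACC=4
Event 4 (EXEC): [IRQ1] PC=1: DEC 4 -> ACC=0
Event 5 (EXEC): [IRQ1] PC=2: INC 4 -> ACC=4
Event 6 (EXEC): [IRQ1] PC=3: IRET -> resume MAIN at PC=1 (depth now 0)
Event 7 (EXEC): [MAIN] PC=1: DEC 2 -> ACC=2
Event 8 (EXEC): [MAIN] PC=2: INC 1 -> ACC=3
Event 9 (EXEC): [MAIN] PC=3: HALT

Answer: 3 MAIN 0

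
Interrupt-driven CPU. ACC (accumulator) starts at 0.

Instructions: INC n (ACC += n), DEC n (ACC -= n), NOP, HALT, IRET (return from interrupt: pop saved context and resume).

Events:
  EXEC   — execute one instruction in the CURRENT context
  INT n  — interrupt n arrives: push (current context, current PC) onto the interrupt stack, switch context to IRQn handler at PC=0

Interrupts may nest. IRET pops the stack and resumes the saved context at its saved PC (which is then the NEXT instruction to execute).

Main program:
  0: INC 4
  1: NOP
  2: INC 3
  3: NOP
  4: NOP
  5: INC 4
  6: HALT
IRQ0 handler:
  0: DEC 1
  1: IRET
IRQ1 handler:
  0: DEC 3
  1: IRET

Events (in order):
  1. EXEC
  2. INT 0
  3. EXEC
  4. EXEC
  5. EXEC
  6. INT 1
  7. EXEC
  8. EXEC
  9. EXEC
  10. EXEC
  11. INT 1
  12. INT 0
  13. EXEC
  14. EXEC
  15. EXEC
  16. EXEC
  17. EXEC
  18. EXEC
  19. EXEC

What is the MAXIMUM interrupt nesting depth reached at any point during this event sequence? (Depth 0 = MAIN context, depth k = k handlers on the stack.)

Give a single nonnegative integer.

Event 1 (EXEC): [MAIN] PC=0: INC 4 -> ACC=4 [depth=0]
Event 2 (INT 0): INT 0 arrives: push (MAIN, PC=1), enter IRQ0 at PC=0 (depth now 1) [depth=1]
Event 3 (EXEC): [IRQ0] PC=0: DEC 1 -> ACC=3 [depth=1]
Event 4 (EXEC): [IRQ0] PC=1: IRET -> resume MAIN at PC=1 (depth now 0) [depth=0]
Event 5 (EXEC): [MAIN] PC=1: NOP [depth=0]
Event 6 (INT 1): INT 1 arrives: push (MAIN, PC=2), enter IRQ1 at PC=0 (depth now 1) [depth=1]
Event 7 (EXEC): [IRQ1] PC=0: DEC 3 -> ACC=0 [depth=1]
Event 8 (EXEC): [IRQ1] PC=1: IRET -> resume MAIN at PC=2 (depth now 0) [depth=0]
Event 9 (EXEC): [MAIN] PC=2: INC 3 -> ACC=3 [depth=0]
Event 10 (EXEC): [MAIN] PC=3: NOP [depth=0]
Event 11 (INT 1): INT 1 arrives: push (MAIN, PC=4), enter IRQ1 at PC=0 (depth now 1) [depth=1]
Event 12 (INT 0): INT 0 arrives: push (IRQ1, PC=0), enter IRQ0 at PC=0 (depth now 2) [depth=2]
Event 13 (EXEC): [IRQ0] PC=0: DEC 1 -> ACC=2 [depth=2]
Event 14 (EXEC): [IRQ0] PC=1: IRET -> resume IRQ1 at PC=0 (depth now 1) [depth=1]
Event 15 (EXEC): [IRQ1] PC=0: DEC 3 -> ACC=-1 [depth=1]
Event 16 (EXEC): [IRQ1] PC=1: IRET -> resume MAIN at PC=4 (depth now 0) [depth=0]
Event 17 (EXEC): [MAIN] PC=4: NOP [depth=0]
Event 18 (EXEC): [MAIN] PC=5: INC 4 -> ACC=3 [depth=0]
Event 19 (EXEC): [MAIN] PC=6: HALT [depth=0]
Max depth observed: 2

Answer: 2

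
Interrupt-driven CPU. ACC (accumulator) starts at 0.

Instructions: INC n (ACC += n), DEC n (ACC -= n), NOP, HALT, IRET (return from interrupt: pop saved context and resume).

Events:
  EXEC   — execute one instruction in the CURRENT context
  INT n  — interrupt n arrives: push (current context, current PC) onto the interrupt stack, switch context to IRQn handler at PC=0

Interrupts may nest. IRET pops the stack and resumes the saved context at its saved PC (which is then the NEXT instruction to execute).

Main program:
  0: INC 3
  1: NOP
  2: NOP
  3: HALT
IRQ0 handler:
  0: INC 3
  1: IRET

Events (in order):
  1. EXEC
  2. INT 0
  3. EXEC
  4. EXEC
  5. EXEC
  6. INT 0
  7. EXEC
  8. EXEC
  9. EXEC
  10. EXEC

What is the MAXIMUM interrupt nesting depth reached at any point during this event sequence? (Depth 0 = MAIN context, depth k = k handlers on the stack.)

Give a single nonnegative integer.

Answer: 1

Derivation:
Event 1 (EXEC): [MAIN] PC=0: INC 3 -> ACC=3 [depth=0]
Event 2 (INT 0): INT 0 arrives: push (MAIN, PC=1), enter IRQ0 at PC=0 (depth now 1) [depth=1]
Event 3 (EXEC): [IRQ0] PC=0: INC 3 -> ACC=6 [depth=1]
Event 4 (EXEC): [IRQ0] PC=1: IRET -> resume MAIN at PC=1 (depth now 0) [depth=0]
Event 5 (EXEC): [MAIN] PC=1: NOP [depth=0]
Event 6 (INT 0): INT 0 arrives: push (MAIN, PC=2), enter IRQ0 at PC=0 (depth now 1) [depth=1]
Event 7 (EXEC): [IRQ0] PC=0: INC 3 -> ACC=9 [depth=1]
Event 8 (EXEC): [IRQ0] PC=1: IRET -> resume MAIN at PC=2 (depth now 0) [depth=0]
Event 9 (EXEC): [MAIN] PC=2: NOP [depth=0]
Event 10 (EXEC): [MAIN] PC=3: HALT [depth=0]
Max depth observed: 1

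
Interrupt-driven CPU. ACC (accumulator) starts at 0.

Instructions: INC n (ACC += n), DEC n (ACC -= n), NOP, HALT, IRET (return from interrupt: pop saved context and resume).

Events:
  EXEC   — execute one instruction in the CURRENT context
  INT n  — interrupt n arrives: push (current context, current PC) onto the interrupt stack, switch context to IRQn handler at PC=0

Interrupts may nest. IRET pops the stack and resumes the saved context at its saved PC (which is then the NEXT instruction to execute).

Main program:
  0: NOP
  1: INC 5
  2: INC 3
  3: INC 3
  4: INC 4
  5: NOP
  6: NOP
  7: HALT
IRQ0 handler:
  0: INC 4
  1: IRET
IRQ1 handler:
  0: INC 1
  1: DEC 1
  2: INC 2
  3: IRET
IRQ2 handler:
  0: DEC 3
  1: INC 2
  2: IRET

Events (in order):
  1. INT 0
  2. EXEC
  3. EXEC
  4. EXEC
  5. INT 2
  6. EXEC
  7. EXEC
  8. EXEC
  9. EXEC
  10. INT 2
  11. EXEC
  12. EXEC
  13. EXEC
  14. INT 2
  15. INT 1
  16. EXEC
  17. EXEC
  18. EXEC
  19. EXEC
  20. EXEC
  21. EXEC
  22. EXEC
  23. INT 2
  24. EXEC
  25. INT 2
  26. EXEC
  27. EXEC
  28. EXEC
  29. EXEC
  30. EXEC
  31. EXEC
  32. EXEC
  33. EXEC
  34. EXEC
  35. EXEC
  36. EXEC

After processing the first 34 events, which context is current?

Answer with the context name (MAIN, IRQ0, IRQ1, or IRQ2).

Event 1 (INT 0): INT 0 arrives: push (MAIN, PC=0), enter IRQ0 at PC=0 (depth now 1)
Event 2 (EXEC): [IRQ0] PC=0: INC 4 -> ACC=4
Event 3 (EXEC): [IRQ0] PC=1: IRET -> resume MAIN at PC=0 (depth now 0)
Event 4 (EXEC): [MAIN] PC=0: NOP
Event 5 (INT 2): INT 2 arrives: push (MAIN, PC=1), enter IRQ2 at PC=0 (depth now 1)
Event 6 (EXEC): [IRQ2] PC=0: DEC 3 -> ACC=1
Event 7 (EXEC): [IRQ2] PC=1: INC 2 -> ACC=3
Event 8 (EXEC): [IRQ2] PC=2: IRET -> resume MAIN at PC=1 (depth now 0)
Event 9 (EXEC): [MAIN] PC=1: INC 5 -> ACC=8
Event 10 (INT 2): INT 2 arrives: push (MAIN, PC=2), enter IRQ2 at PC=0 (depth now 1)
Event 11 (EXEC): [IRQ2] PC=0: DEC 3 -> ACC=5
Event 12 (EXEC): [IRQ2] PC=1: INC 2 -> ACC=7
Event 13 (EXEC): [IRQ2] PC=2: IRET -> resume MAIN at PC=2 (depth now 0)
Event 14 (INT 2): INT 2 arrives: push (MAIN, PC=2), enter IRQ2 at PC=0 (depth now 1)
Event 15 (INT 1): INT 1 arrives: push (IRQ2, PC=0), enter IRQ1 at PC=0 (depth now 2)
Event 16 (EXEC): [IRQ1] PC=0: INC 1 -> ACC=8
Event 17 (EXEC): [IRQ1] PC=1: DEC 1 -> ACC=7
Event 18 (EXEC): [IRQ1] PC=2: INC 2 -> ACC=9
Event 19 (EXEC): [IRQ1] PC=3: IRET -> resume IRQ2 at PC=0 (depth now 1)
Event 20 (EXEC): [IRQ2] PC=0: DEC 3 -> ACC=6
Event 21 (EXEC): [IRQ2] PC=1: INC 2 -> ACC=8
Event 22 (EXEC): [IRQ2] PC=2: IRET -> resume MAIN at PC=2 (depth now 0)
Event 23 (INT 2): INT 2 arrives: push (MAIN, PC=2), enter IRQ2 at PC=0 (depth now 1)
Event 24 (EXEC): [IRQ2] PC=0: DEC 3 -> ACC=5
Event 25 (INT 2): INT 2 arrives: push (IRQ2, PC=1), enter IRQ2 at PC=0 (depth now 2)
Event 26 (EXEC): [IRQ2] PC=0: DEC 3 -> ACC=2
Event 27 (EXEC): [IRQ2] PC=1: INC 2 -> ACC=4
Event 28 (EXEC): [IRQ2] PC=2: IRET -> resume IRQ2 at PC=1 (depth now 1)
Event 29 (EXEC): [IRQ2] PC=1: INC 2 -> ACC=6
Event 30 (EXEC): [IRQ2] PC=2: IRET -> resume MAIN at PC=2 (depth now 0)
Event 31 (EXEC): [MAIN] PC=2: INC 3 -> ACC=9
Event 32 (EXEC): [MAIN] PC=3: INC 3 -> ACC=12
Event 33 (EXEC): [MAIN] PC=4: INC 4 -> ACC=16
Event 34 (EXEC): [MAIN] PC=5: NOP

Answer: MAIN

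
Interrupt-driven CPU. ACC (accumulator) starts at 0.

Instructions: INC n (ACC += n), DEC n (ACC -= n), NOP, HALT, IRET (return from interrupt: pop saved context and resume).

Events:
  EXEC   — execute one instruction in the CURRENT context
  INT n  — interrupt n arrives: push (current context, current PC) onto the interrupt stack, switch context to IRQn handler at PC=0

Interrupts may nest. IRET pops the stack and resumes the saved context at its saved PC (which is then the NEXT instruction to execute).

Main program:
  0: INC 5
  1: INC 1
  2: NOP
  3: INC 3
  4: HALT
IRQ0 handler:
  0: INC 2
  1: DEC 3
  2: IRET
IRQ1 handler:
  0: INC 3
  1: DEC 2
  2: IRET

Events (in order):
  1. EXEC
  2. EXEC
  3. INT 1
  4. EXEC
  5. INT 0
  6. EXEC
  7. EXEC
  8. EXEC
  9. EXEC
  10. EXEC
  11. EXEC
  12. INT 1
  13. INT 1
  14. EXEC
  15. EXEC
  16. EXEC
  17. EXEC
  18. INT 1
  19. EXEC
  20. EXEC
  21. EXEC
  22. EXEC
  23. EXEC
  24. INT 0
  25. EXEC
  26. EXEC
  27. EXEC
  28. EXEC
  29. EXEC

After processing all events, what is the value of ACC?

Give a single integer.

Answer: 11

Derivation:
Event 1 (EXEC): [MAIN] PC=0: INC 5 -> ACC=5
Event 2 (EXEC): [MAIN] PC=1: INC 1 -> ACC=6
Event 3 (INT 1): INT 1 arrives: push (MAIN, PC=2), enter IRQ1 at PC=0 (depth now 1)
Event 4 (EXEC): [IRQ1] PC=0: INC 3 -> ACC=9
Event 5 (INT 0): INT 0 arrives: push (IRQ1, PC=1), enter IRQ0 at PC=0 (depth now 2)
Event 6 (EXEC): [IRQ0] PC=0: INC 2 -> ACC=11
Event 7 (EXEC): [IRQ0] PC=1: DEC 3 -> ACC=8
Event 8 (EXEC): [IRQ0] PC=2: IRET -> resume IRQ1 at PC=1 (depth now 1)
Event 9 (EXEC): [IRQ1] PC=1: DEC 2 -> ACC=6
Event 10 (EXEC): [IRQ1] PC=2: IRET -> resume MAIN at PC=2 (depth now 0)
Event 11 (EXEC): [MAIN] PC=2: NOP
Event 12 (INT 1): INT 1 arrives: push (MAIN, PC=3), enter IRQ1 at PC=0 (depth now 1)
Event 13 (INT 1): INT 1 arrives: push (IRQ1, PC=0), enter IRQ1 at PC=0 (depth now 2)
Event 14 (EXEC): [IRQ1] PC=0: INC 3 -> ACC=9
Event 15 (EXEC): [IRQ1] PC=1: DEC 2 -> ACC=7
Event 16 (EXEC): [IRQ1] PC=2: IRET -> resume IRQ1 at PC=0 (depth now 1)
Event 17 (EXEC): [IRQ1] PC=0: INC 3 -> ACC=10
Event 18 (INT 1): INT 1 arrives: push (IRQ1, PC=1), enter IRQ1 at PC=0 (depth now 2)
Event 19 (EXEC): [IRQ1] PC=0: INC 3 -> ACC=13
Event 20 (EXEC): [IRQ1] PC=1: DEC 2 -> ACC=11
Event 21 (EXEC): [IRQ1] PC=2: IRET -> resume IRQ1 at PC=1 (depth now 1)
Event 22 (EXEC): [IRQ1] PC=1: DEC 2 -> ACC=9
Event 23 (EXEC): [IRQ1] PC=2: IRET -> resume MAIN at PC=3 (depth now 0)
Event 24 (INT 0): INT 0 arrives: push (MAIN, PC=3), enter IRQ0 at PC=0 (depth now 1)
Event 25 (EXEC): [IRQ0] PC=0: INC 2 -> ACC=11
Event 26 (EXEC): [IRQ0] PC=1: DEC 3 -> ACC=8
Event 27 (EXEC): [IRQ0] PC=2: IRET -> resume MAIN at PC=3 (depth now 0)
Event 28 (EXEC): [MAIN] PC=3: INC 3 -> ACC=11
Event 29 (EXEC): [MAIN] PC=4: HALT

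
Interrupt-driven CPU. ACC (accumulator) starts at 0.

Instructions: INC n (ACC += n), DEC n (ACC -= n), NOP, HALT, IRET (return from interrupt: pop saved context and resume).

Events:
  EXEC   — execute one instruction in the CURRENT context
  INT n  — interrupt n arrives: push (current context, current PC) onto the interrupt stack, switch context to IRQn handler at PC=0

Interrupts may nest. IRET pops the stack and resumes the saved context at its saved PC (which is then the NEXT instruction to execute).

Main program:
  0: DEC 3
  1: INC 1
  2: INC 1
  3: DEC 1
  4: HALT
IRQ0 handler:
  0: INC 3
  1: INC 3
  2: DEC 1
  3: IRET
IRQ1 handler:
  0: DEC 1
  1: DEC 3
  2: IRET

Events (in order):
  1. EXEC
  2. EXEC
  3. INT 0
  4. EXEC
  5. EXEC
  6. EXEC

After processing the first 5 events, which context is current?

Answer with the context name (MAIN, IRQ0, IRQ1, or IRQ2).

Answer: IRQ0

Derivation:
Event 1 (EXEC): [MAIN] PC=0: DEC 3 -> ACC=-3
Event 2 (EXEC): [MAIN] PC=1: INC 1 -> ACC=-2
Event 3 (INT 0): INT 0 arrives: push (MAIN, PC=2), enter IRQ0 at PC=0 (depth now 1)
Event 4 (EXEC): [IRQ0] PC=0: INC 3 -> ACC=1
Event 5 (EXEC): [IRQ0] PC=1: INC 3 -> ACC=4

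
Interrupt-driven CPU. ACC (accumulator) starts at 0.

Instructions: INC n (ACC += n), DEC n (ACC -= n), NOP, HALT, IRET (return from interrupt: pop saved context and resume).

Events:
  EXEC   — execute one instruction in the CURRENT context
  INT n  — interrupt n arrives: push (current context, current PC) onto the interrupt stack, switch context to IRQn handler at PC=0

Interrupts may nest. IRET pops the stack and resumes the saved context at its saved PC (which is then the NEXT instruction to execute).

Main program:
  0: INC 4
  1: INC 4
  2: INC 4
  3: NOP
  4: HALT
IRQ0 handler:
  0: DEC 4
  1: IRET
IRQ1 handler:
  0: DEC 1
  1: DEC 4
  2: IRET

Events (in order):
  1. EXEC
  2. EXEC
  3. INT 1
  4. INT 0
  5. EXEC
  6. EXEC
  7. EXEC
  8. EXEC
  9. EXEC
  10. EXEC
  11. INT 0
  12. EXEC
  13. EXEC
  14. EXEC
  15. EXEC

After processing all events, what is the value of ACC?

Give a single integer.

Event 1 (EXEC): [MAIN] PC=0: INC 4 -> ACC=4
Event 2 (EXEC): [MAIN] PC=1: INC 4 -> ACC=8
Event 3 (INT 1): INT 1 arrives: push (MAIN, PC=2), enter IRQ1 at PC=0 (depth now 1)
Event 4 (INT 0): INT 0 arrives: push (IRQ1, PC=0), enter IRQ0 at PC=0 (depth now 2)
Event 5 (EXEC): [IRQ0] PC=0: DEC 4 -> ACC=4
Event 6 (EXEC): [IRQ0] PC=1: IRET -> resume IRQ1 at PC=0 (depth now 1)
Event 7 (EXEC): [IRQ1] PC=0: DEC 1 -> ACC=3
Event 8 (EXEC): [IRQ1] PC=1: DEC 4 -> ACC=-1
Event 9 (EXEC): [IRQ1] PC=2: IRET -> resume MAIN at PC=2 (depth now 0)
Event 10 (EXEC): [MAIN] PC=2: INC 4 -> ACC=3
Event 11 (INT 0): INT 0 arrives: push (MAIN, PC=3), enter IRQ0 at PC=0 (depth now 1)
Event 12 (EXEC): [IRQ0] PC=0: DEC 4 -> ACC=-1
Event 13 (EXEC): [IRQ0] PC=1: IRET -> resume MAIN at PC=3 (depth now 0)
Event 14 (EXEC): [MAIN] PC=3: NOP
Event 15 (EXEC): [MAIN] PC=4: HALT

Answer: -1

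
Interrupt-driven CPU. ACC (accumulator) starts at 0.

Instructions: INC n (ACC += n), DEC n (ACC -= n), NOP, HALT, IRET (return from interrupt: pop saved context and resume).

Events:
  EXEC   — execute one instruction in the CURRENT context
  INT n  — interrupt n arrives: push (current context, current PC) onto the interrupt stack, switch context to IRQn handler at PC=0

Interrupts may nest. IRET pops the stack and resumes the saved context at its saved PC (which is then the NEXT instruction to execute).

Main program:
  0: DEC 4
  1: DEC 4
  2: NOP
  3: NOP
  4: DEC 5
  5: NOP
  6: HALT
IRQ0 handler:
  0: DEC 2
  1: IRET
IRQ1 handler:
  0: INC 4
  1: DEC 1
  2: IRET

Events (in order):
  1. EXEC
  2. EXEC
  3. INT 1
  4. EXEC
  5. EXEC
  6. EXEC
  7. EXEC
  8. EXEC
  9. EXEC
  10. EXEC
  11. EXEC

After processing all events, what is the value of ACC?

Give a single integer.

Answer: -10

Derivation:
Event 1 (EXEC): [MAIN] PC=0: DEC 4 -> ACC=-4
Event 2 (EXEC): [MAIN] PC=1: DEC 4 -> ACC=-8
Event 3 (INT 1): INT 1 arrives: push (MAIN, PC=2), enter IRQ1 at PC=0 (depth now 1)
Event 4 (EXEC): [IRQ1] PC=0: INC 4 -> ACC=-4
Event 5 (EXEC): [IRQ1] PC=1: DEC 1 -> ACC=-5
Event 6 (EXEC): [IRQ1] PC=2: IRET -> resume MAIN at PC=2 (depth now 0)
Event 7 (EXEC): [MAIN] PC=2: NOP
Event 8 (EXEC): [MAIN] PC=3: NOP
Event 9 (EXEC): [MAIN] PC=4: DEC 5 -> ACC=-10
Event 10 (EXEC): [MAIN] PC=5: NOP
Event 11 (EXEC): [MAIN] PC=6: HALT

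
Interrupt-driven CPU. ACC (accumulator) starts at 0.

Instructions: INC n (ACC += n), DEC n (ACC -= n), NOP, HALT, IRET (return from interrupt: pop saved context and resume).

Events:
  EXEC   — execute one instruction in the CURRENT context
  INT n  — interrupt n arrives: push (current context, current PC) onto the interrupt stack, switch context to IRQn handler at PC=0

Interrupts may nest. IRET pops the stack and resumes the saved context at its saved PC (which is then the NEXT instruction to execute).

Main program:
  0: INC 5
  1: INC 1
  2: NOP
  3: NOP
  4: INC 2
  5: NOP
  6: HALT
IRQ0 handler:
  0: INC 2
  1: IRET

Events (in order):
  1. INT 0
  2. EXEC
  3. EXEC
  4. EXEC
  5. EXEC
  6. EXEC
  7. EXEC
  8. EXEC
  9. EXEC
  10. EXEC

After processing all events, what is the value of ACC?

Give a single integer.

Event 1 (INT 0): INT 0 arrives: push (MAIN, PC=0), enter IRQ0 at PC=0 (depth now 1)
Event 2 (EXEC): [IRQ0] PC=0: INC 2 -> ACC=2
Event 3 (EXEC): [IRQ0] PC=1: IRET -> resume MAIN at PC=0 (depth now 0)
Event 4 (EXEC): [MAIN] PC=0: INC 5 -> ACC=7
Event 5 (EXEC): [MAIN] PC=1: INC 1 -> ACC=8
Event 6 (EXEC): [MAIN] PC=2: NOP
Event 7 (EXEC): [MAIN] PC=3: NOP
Event 8 (EXEC): [MAIN] PC=4: INC 2 -> ACC=10
Event 9 (EXEC): [MAIN] PC=5: NOP
Event 10 (EXEC): [MAIN] PC=6: HALT

Answer: 10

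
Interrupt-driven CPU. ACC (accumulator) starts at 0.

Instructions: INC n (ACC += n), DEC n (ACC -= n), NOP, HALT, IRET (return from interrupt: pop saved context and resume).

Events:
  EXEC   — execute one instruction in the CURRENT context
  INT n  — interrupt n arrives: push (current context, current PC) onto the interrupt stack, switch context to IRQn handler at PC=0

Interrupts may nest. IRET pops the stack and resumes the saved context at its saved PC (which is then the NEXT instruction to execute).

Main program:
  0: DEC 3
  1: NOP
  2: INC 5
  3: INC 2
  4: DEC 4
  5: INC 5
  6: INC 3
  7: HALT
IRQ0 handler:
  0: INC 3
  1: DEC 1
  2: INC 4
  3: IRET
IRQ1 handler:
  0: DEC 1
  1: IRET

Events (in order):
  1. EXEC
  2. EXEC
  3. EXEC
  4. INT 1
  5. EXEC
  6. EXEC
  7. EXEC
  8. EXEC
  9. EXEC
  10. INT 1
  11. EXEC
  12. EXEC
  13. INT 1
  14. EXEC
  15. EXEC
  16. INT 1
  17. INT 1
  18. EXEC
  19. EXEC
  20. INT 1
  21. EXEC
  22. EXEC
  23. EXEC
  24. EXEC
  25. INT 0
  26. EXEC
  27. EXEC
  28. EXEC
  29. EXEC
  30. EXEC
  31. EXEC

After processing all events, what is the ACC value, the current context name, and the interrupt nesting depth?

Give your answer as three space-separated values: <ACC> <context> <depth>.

Event 1 (EXEC): [MAIN] PC=0: DEC 3 -> ACC=-3
Event 2 (EXEC): [MAIN] PC=1: NOP
Event 3 (EXEC): [MAIN] PC=2: INC 5 -> ACC=2
Event 4 (INT 1): INT 1 arrives: push (MAIN, PC=3), enter IRQ1 at PC=0 (depth now 1)
Event 5 (EXEC): [IRQ1] PC=0: DEC 1 -> ACC=1
Event 6 (EXEC): [IRQ1] PC=1: IRET -> resume MAIN at PC=3 (depth now 0)
Event 7 (EXEC): [MAIN] PC=3: INC 2 -> ACC=3
Event 8 (EXEC): [MAIN] PC=4: DEC 4 -> ACC=-1
Event 9 (EXEC): [MAIN] PC=5: INC 5 -> ACC=4
Event 10 (INT 1): INT 1 arrives: push (MAIN, PC=6), enter IRQ1 at PC=0 (depth now 1)
Event 11 (EXEC): [IRQ1] PC=0: DEC 1 -> ACC=3
Event 12 (EXEC): [IRQ1] PC=1: IRET -> resume MAIN at PC=6 (depth now 0)
Event 13 (INT 1): INT 1 arrives: push (MAIN, PC=6), enter IRQ1 at PC=0 (depth now 1)
Event 14 (EXEC): [IRQ1] PC=0: DEC 1 -> ACC=2
Event 15 (EXEC): [IRQ1] PC=1: IRET -> resume MAIN at PC=6 (depth now 0)
Event 16 (INT 1): INT 1 arrives: push (MAIN, PC=6), enter IRQ1 at PC=0 (depth now 1)
Event 17 (INT 1): INT 1 arrives: push (IRQ1, PC=0), enter IRQ1 at PC=0 (depth now 2)
Event 18 (EXEC): [IRQ1] PC=0: DEC 1 -> ACC=1
Event 19 (EXEC): [IRQ1] PC=1: IRET -> resume IRQ1 at PC=0 (depth now 1)
Event 20 (INT 1): INT 1 arrives: push (IRQ1, PC=0), enter IRQ1 at PC=0 (depth now 2)
Event 21 (EXEC): [IRQ1] PC=0: DEC 1 -> ACC=0
Event 22 (EXEC): [IRQ1] PC=1: IRET -> resume IRQ1 at PC=0 (depth now 1)
Event 23 (EXEC): [IRQ1] PC=0: DEC 1 -> ACC=-1
Event 24 (EXEC): [IRQ1] PC=1: IRET -> resume MAIN at PC=6 (depth now 0)
Event 25 (INT 0): INT 0 arrives: push (MAIN, PC=6), enter IRQ0 at PC=0 (depth now 1)
Event 26 (EXEC): [IRQ0] PC=0: INC 3 -> ACC=2
Event 27 (EXEC): [IRQ0] PC=1: DEC 1 -> ACC=1
Event 28 (EXEC): [IRQ0] PC=2: INC 4 -> ACC=5
Event 29 (EXEC): [IRQ0] PC=3: IRET -> resume MAIN at PC=6 (depth now 0)
Event 30 (EXEC): [MAIN] PC=6: INC 3 -> ACC=8
Event 31 (EXEC): [MAIN] PC=7: HALT

Answer: 8 MAIN 0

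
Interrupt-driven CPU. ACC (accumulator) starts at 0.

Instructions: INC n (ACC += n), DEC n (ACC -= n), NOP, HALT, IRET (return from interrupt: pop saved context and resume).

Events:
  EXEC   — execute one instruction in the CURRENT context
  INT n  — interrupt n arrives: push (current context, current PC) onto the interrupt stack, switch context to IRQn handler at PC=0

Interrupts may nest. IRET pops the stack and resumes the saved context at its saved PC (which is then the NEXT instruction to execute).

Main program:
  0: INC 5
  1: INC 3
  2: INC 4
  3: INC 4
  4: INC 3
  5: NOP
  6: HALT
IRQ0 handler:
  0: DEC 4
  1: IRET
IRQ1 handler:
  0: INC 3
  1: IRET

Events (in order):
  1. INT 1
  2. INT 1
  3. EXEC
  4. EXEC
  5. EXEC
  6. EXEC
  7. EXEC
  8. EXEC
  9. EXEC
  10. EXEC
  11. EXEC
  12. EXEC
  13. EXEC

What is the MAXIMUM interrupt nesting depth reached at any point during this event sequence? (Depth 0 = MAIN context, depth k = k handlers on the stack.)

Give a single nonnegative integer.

Answer: 2

Derivation:
Event 1 (INT 1): INT 1 arrives: push (MAIN, PC=0), enter IRQ1 at PC=0 (depth now 1) [depth=1]
Event 2 (INT 1): INT 1 arrives: push (IRQ1, PC=0), enter IRQ1 at PC=0 (depth now 2) [depth=2]
Event 3 (EXEC): [IRQ1] PC=0: INC 3 -> ACC=3 [depth=2]
Event 4 (EXEC): [IRQ1] PC=1: IRET -> resume IRQ1 at PC=0 (depth now 1) [depth=1]
Event 5 (EXEC): [IRQ1] PC=0: INC 3 -> ACC=6 [depth=1]
Event 6 (EXEC): [IRQ1] PC=1: IRET -> resume MAIN at PC=0 (depth now 0) [depth=0]
Event 7 (EXEC): [MAIN] PC=0: INC 5 -> ACC=11 [depth=0]
Event 8 (EXEC): [MAIN] PC=1: INC 3 -> ACC=14 [depth=0]
Event 9 (EXEC): [MAIN] PC=2: INC 4 -> ACC=18 [depth=0]
Event 10 (EXEC): [MAIN] PC=3: INC 4 -> ACC=22 [depth=0]
Event 11 (EXEC): [MAIN] PC=4: INC 3 -> ACC=25 [depth=0]
Event 12 (EXEC): [MAIN] PC=5: NOP [depth=0]
Event 13 (EXEC): [MAIN] PC=6: HALT [depth=0]
Max depth observed: 2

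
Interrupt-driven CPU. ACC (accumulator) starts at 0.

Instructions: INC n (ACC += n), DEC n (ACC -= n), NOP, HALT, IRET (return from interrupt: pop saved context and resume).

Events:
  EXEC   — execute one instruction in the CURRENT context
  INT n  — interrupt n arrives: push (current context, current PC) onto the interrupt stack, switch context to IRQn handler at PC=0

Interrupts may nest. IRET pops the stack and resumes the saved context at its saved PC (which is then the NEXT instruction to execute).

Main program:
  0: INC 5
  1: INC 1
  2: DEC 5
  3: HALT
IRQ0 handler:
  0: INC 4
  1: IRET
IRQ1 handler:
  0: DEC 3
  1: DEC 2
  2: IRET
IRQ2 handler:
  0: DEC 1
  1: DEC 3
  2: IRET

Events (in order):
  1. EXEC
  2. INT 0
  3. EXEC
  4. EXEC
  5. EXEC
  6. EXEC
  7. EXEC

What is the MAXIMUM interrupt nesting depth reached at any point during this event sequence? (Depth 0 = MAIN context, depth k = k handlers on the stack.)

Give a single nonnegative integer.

Event 1 (EXEC): [MAIN] PC=0: INC 5 -> ACC=5 [depth=0]
Event 2 (INT 0): INT 0 arrives: push (MAIN, PC=1), enter IRQ0 at PC=0 (depth now 1) [depth=1]
Event 3 (EXEC): [IRQ0] PC=0: INC 4 -> ACC=9 [depth=1]
Event 4 (EXEC): [IRQ0] PC=1: IRET -> resume MAIN at PC=1 (depth now 0) [depth=0]
Event 5 (EXEC): [MAIN] PC=1: INC 1 -> ACC=10 [depth=0]
Event 6 (EXEC): [MAIN] PC=2: DEC 5 -> ACC=5 [depth=0]
Event 7 (EXEC): [MAIN] PC=3: HALT [depth=0]
Max depth observed: 1

Answer: 1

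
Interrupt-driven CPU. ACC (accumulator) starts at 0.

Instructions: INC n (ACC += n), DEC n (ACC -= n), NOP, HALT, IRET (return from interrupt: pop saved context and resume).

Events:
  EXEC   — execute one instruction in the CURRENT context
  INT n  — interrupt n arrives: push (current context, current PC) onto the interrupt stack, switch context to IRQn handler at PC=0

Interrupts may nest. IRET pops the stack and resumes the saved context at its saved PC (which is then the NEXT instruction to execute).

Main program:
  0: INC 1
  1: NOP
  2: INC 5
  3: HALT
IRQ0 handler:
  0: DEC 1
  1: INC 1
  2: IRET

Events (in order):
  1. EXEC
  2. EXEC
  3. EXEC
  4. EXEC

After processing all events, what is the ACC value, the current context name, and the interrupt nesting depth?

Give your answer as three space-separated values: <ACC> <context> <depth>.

Answer: 6 MAIN 0

Derivation:
Event 1 (EXEC): [MAIN] PC=0: INC 1 -> ACC=1
Event 2 (EXEC): [MAIN] PC=1: NOP
Event 3 (EXEC): [MAIN] PC=2: INC 5 -> ACC=6
Event 4 (EXEC): [MAIN] PC=3: HALT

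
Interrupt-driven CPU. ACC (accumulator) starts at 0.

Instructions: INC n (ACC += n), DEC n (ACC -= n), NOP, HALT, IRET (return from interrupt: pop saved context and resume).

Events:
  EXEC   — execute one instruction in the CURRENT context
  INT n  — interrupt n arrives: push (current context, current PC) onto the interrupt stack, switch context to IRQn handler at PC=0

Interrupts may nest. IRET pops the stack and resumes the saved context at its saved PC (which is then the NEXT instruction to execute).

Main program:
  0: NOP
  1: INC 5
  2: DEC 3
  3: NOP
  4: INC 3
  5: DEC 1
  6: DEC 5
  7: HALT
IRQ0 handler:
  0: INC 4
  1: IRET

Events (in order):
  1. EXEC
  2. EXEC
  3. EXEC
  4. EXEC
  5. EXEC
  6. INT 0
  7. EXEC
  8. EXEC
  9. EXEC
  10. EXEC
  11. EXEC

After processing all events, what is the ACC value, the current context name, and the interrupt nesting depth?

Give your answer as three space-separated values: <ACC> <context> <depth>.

Answer: 3 MAIN 0

Derivation:
Event 1 (EXEC): [MAIN] PC=0: NOP
Event 2 (EXEC): [MAIN] PC=1: INC 5 -> ACC=5
Event 3 (EXEC): [MAIN] PC=2: DEC 3 -> ACC=2
Event 4 (EXEC): [MAIN] PC=3: NOP
Event 5 (EXEC): [MAIN] PC=4: INC 3 -> ACC=5
Event 6 (INT 0): INT 0 arrives: push (MAIN, PC=5), enter IRQ0 at PC=0 (depth now 1)
Event 7 (EXEC): [IRQ0] PC=0: INC 4 -> ACC=9
Event 8 (EXEC): [IRQ0] PC=1: IRET -> resume MAIN at PC=5 (depth now 0)
Event 9 (EXEC): [MAIN] PC=5: DEC 1 -> ACC=8
Event 10 (EXEC): [MAIN] PC=6: DEC 5 -> ACC=3
Event 11 (EXEC): [MAIN] PC=7: HALT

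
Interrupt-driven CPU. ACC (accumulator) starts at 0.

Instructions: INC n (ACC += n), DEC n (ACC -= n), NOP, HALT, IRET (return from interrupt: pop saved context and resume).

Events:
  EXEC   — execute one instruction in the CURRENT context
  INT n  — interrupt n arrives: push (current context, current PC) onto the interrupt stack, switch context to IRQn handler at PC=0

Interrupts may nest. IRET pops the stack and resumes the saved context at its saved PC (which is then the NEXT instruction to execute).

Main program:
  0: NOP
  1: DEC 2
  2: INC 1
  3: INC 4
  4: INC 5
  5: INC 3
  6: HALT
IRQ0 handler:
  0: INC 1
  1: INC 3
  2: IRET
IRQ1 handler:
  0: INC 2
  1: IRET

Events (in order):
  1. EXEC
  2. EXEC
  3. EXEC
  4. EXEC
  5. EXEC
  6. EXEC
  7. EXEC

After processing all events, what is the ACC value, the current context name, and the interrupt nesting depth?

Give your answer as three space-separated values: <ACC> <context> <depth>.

Answer: 11 MAIN 0

Derivation:
Event 1 (EXEC): [MAIN] PC=0: NOP
Event 2 (EXEC): [MAIN] PC=1: DEC 2 -> ACC=-2
Event 3 (EXEC): [MAIN] PC=2: INC 1 -> ACC=-1
Event 4 (EXEC): [MAIN] PC=3: INC 4 -> ACC=3
Event 5 (EXEC): [MAIN] PC=4: INC 5 -> ACC=8
Event 6 (EXEC): [MAIN] PC=5: INC 3 -> ACC=11
Event 7 (EXEC): [MAIN] PC=6: HALT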